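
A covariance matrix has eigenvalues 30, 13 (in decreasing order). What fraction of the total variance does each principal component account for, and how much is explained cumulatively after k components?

Step 1 — total variance = trace(Sigma) = Σ λ_i = 30 + 13 = 43.

Step 2 — fraction explained by component i = λ_i / Σ λ:
  PC1: 30/43 = 0.6977
  PC2: 13/43 = 0.3023

Step 3 — cumulative fraction after k components = (λ_1 + ... + λ_k) / Σ λ:
  k = 1: 30/43 = 0.6977
  k = 2: (30 + 13)/43 = 43/43 = 1

Summary (fraction, with percent):

explained: PC1 0.6977 (69.77%), PC2 0.3023 (30.23%);  cumulative: 0.6977, 1


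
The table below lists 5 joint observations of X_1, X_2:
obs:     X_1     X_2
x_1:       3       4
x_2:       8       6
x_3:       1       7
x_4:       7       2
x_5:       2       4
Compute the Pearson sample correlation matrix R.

Step 1 — column means:
  mean(X_1) = (3 + 8 + 1 + 7 + 2) / 5 = 21/5 = 4.2
  mean(X_2) = (4 + 6 + 7 + 2 + 4) / 5 = 23/5 = 4.6

Step 2 — sample variances and covariances s[i,j] = (1/(n-1)) · Σ_k (x_{k,i} - mean_i) · (x_{k,j} - mean_j), with n-1 = 4:
  s[X_1,X_1] = ((-1.2)·(-1.2) + (3.8)·(3.8) + (-3.2)·(-3.2) + (2.8)·(2.8) + (-2.2)·(-2.2)) / 4 = 38.8/4 = 9.7
  s[X_1,X_2] = ((-1.2)·(-0.6) + (3.8)·(1.4) + (-3.2)·(2.4) + (2.8)·(-2.6) + (-2.2)·(-0.6)) / 4 = -7.6/4 = -1.9
  s[X_2,X_2] = ((-0.6)·(-0.6) + (1.4)·(1.4) + (2.4)·(2.4) + (-2.6)·(-2.6) + (-0.6)·(-0.6)) / 4 = 15.2/4 = 3.8
  Sample standard deviations s_i = √(s[i,i]):
  s(X_1) = √(9.7) = 3.1145
  s(X_2) = √(3.8) = 1.9494

Step 3 — r_{ij} = s_{ij} / (s_i · s_j):
  r[X_1,X_1] = 1 (diagonal).
  r[X_1,X_2] = -1.9 / (3.1145 · 1.9494) = -1.9 / 6.0712 = -0.313
  r[X_2,X_2] = 1 (diagonal).

R is symmetric with unit diagonal. Assembling:

R = [[1, -0.313],
 [-0.313, 1]]


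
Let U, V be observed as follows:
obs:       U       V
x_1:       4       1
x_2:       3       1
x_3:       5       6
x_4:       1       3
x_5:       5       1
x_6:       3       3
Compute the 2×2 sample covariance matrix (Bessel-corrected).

Step 1 — column means:
  mean(U) = (4 + 3 + 5 + 1 + 5 + 3) / 6 = 21/6 = 3.5
  mean(V) = (1 + 1 + 6 + 3 + 1 + 3) / 6 = 15/6 = 2.5

Step 2 — sample covariance S[i,j] = (1/(n-1)) · Σ_k (x_{k,i} - mean_i) · (x_{k,j} - mean_j), with n-1 = 5.
  S[U,U] = ((0.5)·(0.5) + (-0.5)·(-0.5) + (1.5)·(1.5) + (-2.5)·(-2.5) + (1.5)·(1.5) + (-0.5)·(-0.5)) / 5 = 11.5/5 = 2.3
  S[U,V] = ((0.5)·(-1.5) + (-0.5)·(-1.5) + (1.5)·(3.5) + (-2.5)·(0.5) + (1.5)·(-1.5) + (-0.5)·(0.5)) / 5 = 1.5/5 = 0.3
  S[V,V] = ((-1.5)·(-1.5) + (-1.5)·(-1.5) + (3.5)·(3.5) + (0.5)·(0.5) + (-1.5)·(-1.5) + (0.5)·(0.5)) / 5 = 19.5/5 = 3.9

S is symmetric (S[j,i] = S[i,j]). Assembling:

S = [[2.3, 0.3],
 [0.3, 3.9]]


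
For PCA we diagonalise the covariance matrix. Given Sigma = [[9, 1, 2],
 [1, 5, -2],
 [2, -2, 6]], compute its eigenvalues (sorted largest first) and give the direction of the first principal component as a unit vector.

Step 1 — characteristic polynomial p(λ) = det(λI - Sigma) = λ³ - tr·λ² + c_1·λ - det, where tr = trace, c_1 = sum of the principal 2×2 minors, det = det(Sigma):
  tr = 9 + 5 + 6 = 20,
  c_1 = (9·5 - (1)²) + (9·6 - (2)²) + (5·6 - (-2)²) = 44 + 50 + 26 = 120,
  det = 9·(5·6 - (-2)²) - (1)·((1)·6 - (-2)·(2)) + (2)·((1)·(-2) - 5·(2)) = 9·(26) - (1)·(10) + (2)·(-12) = 200.
  So p(λ) = λ³ - 20λ² + 120λ - 200.
Step 2 — look for an integer root (rational root theorem: any rational root is an integer divisor of 200). Testing λ = 10:
  p(10) = 1000 - 2000 + 1200 - 200 = 0  ✓
  Dividing out (λ - 10): p(λ) = (λ - 10)(λ² - 10λ + 20).
Step 3 — remaining eigenvalues from the quadratic λ² - 10λ + 20 = 0:
  Δ = 10² - 4·20 = 100 - 80 = 20,  λ = (10 ± √20)/2 = (10 ± 4.4721)/2 ≈ 7.2361 or 2.7639.
  Sorted: λ_1 = 10,  λ_2 = 7.2361,  λ_3 = 2.7639  (check: sum = 20 = tr ✓).

Step 4 — unit eigenvector for λ_1 = 10: v spans the null space of (Sigma - λ_1 I), whose rows are
  r_1 = (-1, 1, 2),  r_2 = (1, -5, -2),  r_3 = (2, -2, -4).
  v is orthogonal to every row, so take v ∝ r_1 × r_2 = ((1)·(-2) - (2)·(-5), (2)·(1) - (-1)·(-2), (-1)·(-5) - (1)·(1)) = (8, 0, 4).
  Rescale (divide by 4): u = (2, 0, 1).
  ||u|| = √((2)² + (0)² + (1)²) = √(5) ≈ 2.2361,  v_1 = u/||u|| ≈ (0.8944, 0, 0.4472) (||v_1|| = 1).

λ_1 = 10,  λ_2 = 7.2361,  λ_3 = 2.7639;  v_1 ≈ (0.8944, 0, 0.4472)


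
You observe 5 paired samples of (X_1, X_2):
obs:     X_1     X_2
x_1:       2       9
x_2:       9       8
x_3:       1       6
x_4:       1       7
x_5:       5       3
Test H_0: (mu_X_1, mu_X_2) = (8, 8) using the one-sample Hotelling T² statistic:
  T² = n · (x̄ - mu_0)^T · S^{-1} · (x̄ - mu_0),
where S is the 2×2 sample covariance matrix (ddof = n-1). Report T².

Step 1 — sample mean vector:
  mean(X_1) = (2 + 9 + 1 + 1 + 5) / 5 = 18/5 = 3.6
  mean(X_2) = (9 + 8 + 6 + 7 + 3) / 5 = 33/5 = 6.6
  x̄ = (3.6, 6.6),  deviation x̄ - mu_0 = (3.6, 6.6) - (8, 8) = (-4.4, -1.4).

Step 2 — sample covariance matrix, S[i,j] = (1/(n-1)) · Σ_k (x_{k,i} - mean_i) · (x_{k,j} - mean_j), divisor n-1 = 4:
  S[X_1,X_1] = ((-1.6)·(-1.6) + (5.4)·(5.4) + (-2.6)·(-2.6) + (-2.6)·(-2.6) + (1.4)·(1.4)) / 4 = 47.2/4 = 11.8
  S[X_1,X_2] = ((-1.6)·(2.4) + (5.4)·(1.4) + (-2.6)·(-0.6) + (-2.6)·(0.4) + (1.4)·(-3.6)) / 4 = -0.8/4 = -0.2
  S[X_2,X_2] = ((2.4)·(2.4) + (1.4)·(1.4) + (-0.6)·(-0.6) + (0.4)·(0.4) + (-3.6)·(-3.6)) / 4 = 21.2/4 = 5.3
  S = [[11.8, -0.2],
 [-0.2, 5.3]].

Step 3 — invert S. det(S) = 11.8·5.3 - (-0.2)² = 62.5.
  S^{-1} = (1/det) · [[d, -b], [-b, a]] = [[0.0848, 0.0032],
 [0.0032, 0.1888]].

Step 4 — quadratic form (x̄ - mu_0)^T · S^{-1} · (x̄ - mu_0):
  S^{-1} · (x̄ - mu_0) = (-0.3776, -0.2784),
  (x̄ - mu_0)^T · [...] = (-4.4)·(-0.3776) + (-1.4)·(-0.2784) = 2.0512.

Step 5 — scale by n: T² = 5 · 2.0512 = 10.256.

T² ≈ 10.256


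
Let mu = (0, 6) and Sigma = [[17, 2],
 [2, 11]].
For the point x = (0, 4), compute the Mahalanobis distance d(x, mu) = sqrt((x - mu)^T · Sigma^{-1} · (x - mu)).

Step 1 — centre the observation: (x - mu) = (0, -2).

Step 2 — invert Sigma. det(Sigma) = 17·11 - (2)² = 183.
  Sigma^{-1} = (1/det) · [[d, -b], [-b, a]] = [[0.0601, -0.0109],
 [-0.0109, 0.0929]].

Step 3 — form the quadratic (x - mu)^T · Sigma^{-1} · (x - mu):
  Sigma^{-1} · (x - mu) = (0.0219, -0.1858).
  (x - mu)^T · [Sigma^{-1} · (x - mu)] = (0)·(0.0219) + (-2)·(-0.1858) = 0.3716.

Step 4 — take square root: d = √(0.3716) ≈ 0.6096.

d(x, mu) = √(0.3716) ≈ 0.6096


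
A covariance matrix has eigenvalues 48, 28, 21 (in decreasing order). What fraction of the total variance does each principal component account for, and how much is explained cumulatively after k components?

Step 1 — total variance = trace(Sigma) = Σ λ_i = 48 + 28 + 21 = 97.

Step 2 — fraction explained by component i = λ_i / Σ λ:
  PC1: 48/97 = 0.4948
  PC2: 28/97 = 0.2887
  PC3: 21/97 = 0.2165

Step 3 — cumulative fraction after k components = (λ_1 + ... + λ_k) / Σ λ:
  k = 1: 48/97 = 0.4948
  k = 2: (48 + 28)/97 = 76/97 = 0.7835
  k = 3: (48 + 28 + 21)/97 = 97/97 = 1

Summary (fraction, with percent):

explained: PC1 0.4948 (49.48%), PC2 0.2887 (28.87%), PC3 0.2165 (21.65%);  cumulative: 0.4948, 0.7835, 1


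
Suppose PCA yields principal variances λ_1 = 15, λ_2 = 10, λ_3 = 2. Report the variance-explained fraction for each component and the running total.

Step 1 — total variance = trace(Sigma) = Σ λ_i = 15 + 10 + 2 = 27.

Step 2 — fraction explained by component i = λ_i / Σ λ:
  PC1: 15/27 = 0.5556
  PC2: 10/27 = 0.3704
  PC3: 2/27 = 0.0741

Step 3 — cumulative fraction after k components = (λ_1 + ... + λ_k) / Σ λ:
  k = 1: 15/27 = 0.5556
  k = 2: (15 + 10)/27 = 25/27 = 0.9259
  k = 3: (15 + 10 + 2)/27 = 27/27 = 1

Summary (fraction, with percent):

explained: PC1 0.5556 (55.56%), PC2 0.3704 (37.04%), PC3 0.0741 (7.41%);  cumulative: 0.5556, 0.9259, 1


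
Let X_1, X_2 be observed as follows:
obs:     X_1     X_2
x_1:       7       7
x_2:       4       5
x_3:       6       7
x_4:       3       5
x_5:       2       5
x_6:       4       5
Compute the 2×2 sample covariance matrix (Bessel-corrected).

Step 1 — column means:
  mean(X_1) = (7 + 4 + 6 + 3 + 2 + 4) / 6 = 26/6 = 4.3333
  mean(X_2) = (7 + 5 + 7 + 5 + 5 + 5) / 6 = 34/6 = 5.6667

Step 2 — sample covariance S[i,j] = (1/(n-1)) · Σ_k (x_{k,i} - mean_i) · (x_{k,j} - mean_j), with n-1 = 5.
  S[X_1,X_1] = ((2.6667)·(2.6667) + (-0.3333)·(-0.3333) + (1.6667)·(1.6667) + (-1.3333)·(-1.3333) + (-2.3333)·(-2.3333) + (-0.3333)·(-0.3333)) / 5 = 17.3333/5 = 3.4667
  S[X_1,X_2] = ((2.6667)·(1.3333) + (-0.3333)·(-0.6667) + (1.6667)·(1.3333) + (-1.3333)·(-0.6667) + (-2.3333)·(-0.6667) + (-0.3333)·(-0.6667)) / 5 = 8.6667/5 = 1.7333
  S[X_2,X_2] = ((1.3333)·(1.3333) + (-0.6667)·(-0.6667) + (1.3333)·(1.3333) + (-0.6667)·(-0.6667) + (-0.6667)·(-0.6667) + (-0.6667)·(-0.6667)) / 5 = 5.3333/5 = 1.0667

S is symmetric (S[j,i] = S[i,j]). Assembling:

S = [[3.4667, 1.7333],
 [1.7333, 1.0667]]


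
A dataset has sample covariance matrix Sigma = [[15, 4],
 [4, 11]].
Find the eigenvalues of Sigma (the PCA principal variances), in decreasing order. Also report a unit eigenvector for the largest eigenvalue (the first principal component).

Step 1 — characteristic polynomial of 2×2 Sigma:
  det(Sigma - λI) = λ² - trace · λ + det = 0.
  trace = 15 + 11 = 26, det = 15·11 - (4)² = 149.
Step 2 — discriminant:
  Δ = trace² - 4·det = 676 - 596 = 80.
Step 3 — eigenvalues:
  λ = (trace ± √Δ)/2 = (26 ± 8.9443)/2,
  λ_1 = 17.4721,  λ_2 = 8.5279.

Step 4 — unit eigenvector for λ_1: solve (Sigma - λ_1 I)v = 0. First row:
  (15 - 17.4721)·v_x + (4)·v_y = 0, i.e. (-2.4721)·v_x + (4)·v_y = 0,
  so v ∝ (b, λ_1 - a) = (4, 2.4721) = u.
  ||u|| = √((4)² + (2.4721)²) = √(22.1115) ≈ 4.7023,
  v_1 = u/||u|| ≈ (0.8507, 0.5257) (||v_1|| = 1).

λ_1 = 17.4721,  λ_2 = 8.5279;  v_1 ≈ (0.8507, 0.5257)


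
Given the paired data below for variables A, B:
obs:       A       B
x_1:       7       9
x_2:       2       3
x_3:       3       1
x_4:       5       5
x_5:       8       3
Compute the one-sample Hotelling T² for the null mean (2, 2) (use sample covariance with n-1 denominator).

Step 1 — sample mean vector:
  mean(A) = (7 + 2 + 3 + 5 + 8) / 5 = 25/5 = 5
  mean(B) = (9 + 3 + 1 + 5 + 3) / 5 = 21/5 = 4.2
  x̄ = (5, 4.2),  deviation x̄ - mu_0 = (5, 4.2) - (2, 2) = (3, 2.2).

Step 2 — sample covariance matrix, S[i,j] = (1/(n-1)) · Σ_k (x_{k,i} - mean_i) · (x_{k,j} - mean_j), divisor n-1 = 4:
  S[A,A] = ((2)·(2) + (-3)·(-3) + (-2)·(-2) + (0)·(0) + (3)·(3)) / 4 = 26/4 = 6.5
  S[A,B] = ((2)·(4.8) + (-3)·(-1.2) + (-2)·(-3.2) + (0)·(0.8) + (3)·(-1.2)) / 4 = 16/4 = 4
  S[B,B] = ((4.8)·(4.8) + (-1.2)·(-1.2) + (-3.2)·(-3.2) + (0.8)·(0.8) + (-1.2)·(-1.2)) / 4 = 36.8/4 = 9.2
  S = [[6.5, 4],
 [4, 9.2]].

Step 3 — invert S. det(S) = 6.5·9.2 - (4)² = 43.8.
  S^{-1} = (1/det) · [[d, -b], [-b, a]] = [[0.21, -0.0913],
 [-0.0913, 0.1484]].

Step 4 — quadratic form (x̄ - mu_0)^T · S^{-1} · (x̄ - mu_0):
  S^{-1} · (x̄ - mu_0) = (0.4292, 0.0525),
  (x̄ - mu_0)^T · [...] = (3)·(0.4292) + (2.2)·(0.0525) = 1.4032.

Step 5 — scale by n: T² = 5 · 1.4032 = 7.016.

T² ≈ 7.016


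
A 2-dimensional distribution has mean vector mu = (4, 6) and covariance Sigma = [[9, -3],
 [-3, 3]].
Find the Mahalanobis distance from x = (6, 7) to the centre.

Step 1 — centre the observation: (x - mu) = (2, 1).

Step 2 — invert Sigma. det(Sigma) = 9·3 - (-3)² = 18.
  Sigma^{-1} = (1/det) · [[d, -b], [-b, a]] = [[0.1667, 0.1667],
 [0.1667, 0.5]].

Step 3 — form the quadratic (x - mu)^T · Sigma^{-1} · (x - mu):
  Sigma^{-1} · (x - mu) = (0.5, 0.8333).
  (x - mu)^T · [Sigma^{-1} · (x - mu)] = (2)·(0.5) + (1)·(0.8333) = 1.8333.

Step 4 — take square root: d = √(1.8333) ≈ 1.354.

d(x, mu) = √(1.8333) ≈ 1.354


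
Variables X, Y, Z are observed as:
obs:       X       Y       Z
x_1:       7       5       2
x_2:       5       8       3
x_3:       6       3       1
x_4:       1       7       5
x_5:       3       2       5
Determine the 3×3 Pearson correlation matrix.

Step 1 — column means:
  mean(X) = (7 + 5 + 6 + 1 + 3) / 5 = 22/5 = 4.4
  mean(Y) = (5 + 8 + 3 + 7 + 2) / 5 = 25/5 = 5
  mean(Z) = (2 + 3 + 1 + 5 + 5) / 5 = 16/5 = 3.2

Step 2 — sample variances and covariances s[i,j] = (1/(n-1)) · Σ_k (x_{k,i} - mean_i) · (x_{k,j} - mean_j), with n-1 = 4:
  s[X,X] = ((2.6)·(2.6) + (0.6)·(0.6) + (1.6)·(1.6) + (-3.4)·(-3.4) + (-1.4)·(-1.4)) / 4 = 23.2/4 = 5.8
  s[X,Y] = ((2.6)·(0) + (0.6)·(3) + (1.6)·(-2) + (-3.4)·(2) + (-1.4)·(-3)) / 4 = -4/4 = -1
  s[X,Z] = ((2.6)·(-1.2) + (0.6)·(-0.2) + (1.6)·(-2.2) + (-3.4)·(1.8) + (-1.4)·(1.8)) / 4 = -15.4/4 = -3.85
  s[Y,Y] = ((0)·(0) + (3)·(3) + (-2)·(-2) + (2)·(2) + (-3)·(-3)) / 4 = 26/4 = 6.5
  s[Y,Z] = ((0)·(-1.2) + (3)·(-0.2) + (-2)·(-2.2) + (2)·(1.8) + (-3)·(1.8)) / 4 = 2/4 = 0.5
  s[Z,Z] = ((-1.2)·(-1.2) + (-0.2)·(-0.2) + (-2.2)·(-2.2) + (1.8)·(1.8) + (1.8)·(1.8)) / 4 = 12.8/4 = 3.2
  Sample standard deviations s_i = √(s[i,i]):
  s(X) = √(5.8) = 2.4083
  s(Y) = √(6.5) = 2.5495
  s(Z) = √(3.2) = 1.7889

Step 3 — r_{ij} = s_{ij} / (s_i · s_j):
  r[X,X] = 1 (diagonal).
  r[X,Y] = -1 / (2.4083 · 2.5495) = -1 / 6.14 = -0.1629
  r[X,Z] = -3.85 / (2.4083 · 1.7889) = -3.85 / 4.3081 = -0.8937
  r[Y,Y] = 1 (diagonal).
  r[Y,Z] = 0.5 / (2.5495 · 1.7889) = 0.5 / 4.5607 = 0.1096
  r[Z,Z] = 1 (diagonal).

R is symmetric with unit diagonal. Assembling:

R = [[1, -0.1629, -0.8937],
 [-0.1629, 1, 0.1096],
 [-0.8937, 0.1096, 1]]


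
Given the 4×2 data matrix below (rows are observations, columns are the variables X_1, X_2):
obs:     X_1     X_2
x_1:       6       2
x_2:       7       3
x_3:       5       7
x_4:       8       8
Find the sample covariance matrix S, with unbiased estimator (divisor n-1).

Step 1 — column means:
  mean(X_1) = (6 + 7 + 5 + 8) / 4 = 26/4 = 6.5
  mean(X_2) = (2 + 3 + 7 + 8) / 4 = 20/4 = 5

Step 2 — sample covariance S[i,j] = (1/(n-1)) · Σ_k (x_{k,i} - mean_i) · (x_{k,j} - mean_j), with n-1 = 3.
  S[X_1,X_1] = ((-0.5)·(-0.5) + (0.5)·(0.5) + (-1.5)·(-1.5) + (1.5)·(1.5)) / 3 = 5/3 = 1.6667
  S[X_1,X_2] = ((-0.5)·(-3) + (0.5)·(-2) + (-1.5)·(2) + (1.5)·(3)) / 3 = 2/3 = 0.6667
  S[X_2,X_2] = ((-3)·(-3) + (-2)·(-2) + (2)·(2) + (3)·(3)) / 3 = 26/3 = 8.6667

S is symmetric (S[j,i] = S[i,j]). Assembling:

S = [[1.6667, 0.6667],
 [0.6667, 8.6667]]


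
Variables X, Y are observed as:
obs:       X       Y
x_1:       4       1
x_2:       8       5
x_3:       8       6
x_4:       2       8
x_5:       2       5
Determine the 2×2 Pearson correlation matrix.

Step 1 — column means:
  mean(X) = (4 + 8 + 8 + 2 + 2) / 5 = 24/5 = 4.8
  mean(Y) = (1 + 5 + 6 + 8 + 5) / 5 = 25/5 = 5

Step 2 — sample variances and covariances s[i,j] = (1/(n-1)) · Σ_k (x_{k,i} - mean_i) · (x_{k,j} - mean_j), with n-1 = 4:
  s[X,X] = ((-0.8)·(-0.8) + (3.2)·(3.2) + (3.2)·(3.2) + (-2.8)·(-2.8) + (-2.8)·(-2.8)) / 4 = 36.8/4 = 9.2
  s[X,Y] = ((-0.8)·(-4) + (3.2)·(0) + (3.2)·(1) + (-2.8)·(3) + (-2.8)·(0)) / 4 = -2/4 = -0.5
  s[Y,Y] = ((-4)·(-4) + (0)·(0) + (1)·(1) + (3)·(3) + (0)·(0)) / 4 = 26/4 = 6.5
  Sample standard deviations s_i = √(s[i,i]):
  s(X) = √(9.2) = 3.0332
  s(Y) = √(6.5) = 2.5495

Step 3 — r_{ij} = s_{ij} / (s_i · s_j):
  r[X,X] = 1 (diagonal).
  r[X,Y] = -0.5 / (3.0332 · 2.5495) = -0.5 / 7.733 = -0.0647
  r[Y,Y] = 1 (diagonal).

R is symmetric with unit diagonal. Assembling:

R = [[1, -0.0647],
 [-0.0647, 1]]


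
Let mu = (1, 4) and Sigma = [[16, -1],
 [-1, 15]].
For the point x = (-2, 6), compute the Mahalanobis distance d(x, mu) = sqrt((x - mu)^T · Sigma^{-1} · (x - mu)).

Step 1 — centre the observation: (x - mu) = (-3, 2).

Step 2 — invert Sigma. det(Sigma) = 16·15 - (-1)² = 239.
  Sigma^{-1} = (1/det) · [[d, -b], [-b, a]] = [[0.0628, 0.0042],
 [0.0042, 0.0669]].

Step 3 — form the quadratic (x - mu)^T · Sigma^{-1} · (x - mu):
  Sigma^{-1} · (x - mu) = (-0.1799, 0.1213).
  (x - mu)^T · [Sigma^{-1} · (x - mu)] = (-3)·(-0.1799) + (2)·(0.1213) = 0.7824.

Step 4 — take square root: d = √(0.7824) ≈ 0.8845.

d(x, mu) = √(0.7824) ≈ 0.8845


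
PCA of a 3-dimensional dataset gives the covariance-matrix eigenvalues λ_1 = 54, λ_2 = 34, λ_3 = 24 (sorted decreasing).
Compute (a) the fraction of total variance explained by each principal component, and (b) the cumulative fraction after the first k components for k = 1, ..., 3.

Step 1 — total variance = trace(Sigma) = Σ λ_i = 54 + 34 + 24 = 112.

Step 2 — fraction explained by component i = λ_i / Σ λ:
  PC1: 54/112 = 0.4821
  PC2: 34/112 = 0.3036
  PC3: 24/112 = 0.2143

Step 3 — cumulative fraction after k components = (λ_1 + ... + λ_k) / Σ λ:
  k = 1: 54/112 = 0.4821
  k = 2: (54 + 34)/112 = 88/112 = 0.7857
  k = 3: (54 + 34 + 24)/112 = 112/112 = 1

Summary (fraction, with percent):

explained: PC1 0.4821 (48.21%), PC2 0.3036 (30.36%), PC3 0.2143 (21.43%);  cumulative: 0.4821, 0.7857, 1


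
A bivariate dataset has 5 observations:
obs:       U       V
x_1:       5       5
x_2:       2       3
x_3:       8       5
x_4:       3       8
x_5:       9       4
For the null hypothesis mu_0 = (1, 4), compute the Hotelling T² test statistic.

Step 1 — sample mean vector:
  mean(U) = (5 + 2 + 8 + 3 + 9) / 5 = 27/5 = 5.4
  mean(V) = (5 + 3 + 5 + 8 + 4) / 5 = 25/5 = 5
  x̄ = (5.4, 5),  deviation x̄ - mu_0 = (5.4, 5) - (1, 4) = (4.4, 1).

Step 2 — sample covariance matrix, S[i,j] = (1/(n-1)) · Σ_k (x_{k,i} - mean_i) · (x_{k,j} - mean_j), divisor n-1 = 4:
  S[U,U] = ((-0.4)·(-0.4) + (-3.4)·(-3.4) + (2.6)·(2.6) + (-2.4)·(-2.4) + (3.6)·(3.6)) / 4 = 37.2/4 = 9.3
  S[U,V] = ((-0.4)·(0) + (-3.4)·(-2) + (2.6)·(0) + (-2.4)·(3) + (3.6)·(-1)) / 4 = -4/4 = -1
  S[V,V] = ((0)·(0) + (-2)·(-2) + (0)·(0) + (3)·(3) + (-1)·(-1)) / 4 = 14/4 = 3.5
  S = [[9.3, -1],
 [-1, 3.5]].

Step 3 — invert S. det(S) = 9.3·3.5 - (-1)² = 31.55.
  S^{-1} = (1/det) · [[d, -b], [-b, a]] = [[0.1109, 0.0317],
 [0.0317, 0.2948]].

Step 4 — quadratic form (x̄ - mu_0)^T · S^{-1} · (x̄ - mu_0):
  S^{-1} · (x̄ - mu_0) = (0.5198, 0.4342),
  (x̄ - mu_0)^T · [...] = (4.4)·(0.5198) + (1)·(0.4342) = 2.7214.

Step 5 — scale by n: T² = 5 · 2.7214 = 13.607.

T² ≈ 13.607


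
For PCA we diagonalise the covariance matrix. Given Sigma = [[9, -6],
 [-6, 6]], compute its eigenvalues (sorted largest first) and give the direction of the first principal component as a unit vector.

Step 1 — characteristic polynomial of 2×2 Sigma:
  det(Sigma - λI) = λ² - trace · λ + det = 0.
  trace = 9 + 6 = 15, det = 9·6 - (-6)² = 18.
Step 2 — discriminant:
  Δ = trace² - 4·det = 225 - 72 = 153.
Step 3 — eigenvalues:
  λ = (trace ± √Δ)/2 = (15 ± 12.3693)/2,
  λ_1 = 13.6847,  λ_2 = 1.3153.

Step 4 — unit eigenvector for λ_1: solve (Sigma - λ_1 I)v = 0. First row:
  (9 - 13.6847)·v_x + (-6)·v_y = 0, i.e. (-4.6847)·v_x + (-6)·v_y = 0,
  so v ∝ (b, λ_1 - a) = (-6, 4.6847); multiply by -1 so the first entry is positive: u = (6, -4.6847).
  ||u|| = √((6)² + (-4.6847)²) = √(57.946) ≈ 7.6122,
  v_1 = u/||u|| ≈ (0.7882, -0.6154) (||v_1|| = 1).

λ_1 = 13.6847,  λ_2 = 1.3153;  v_1 ≈ (0.7882, -0.6154)


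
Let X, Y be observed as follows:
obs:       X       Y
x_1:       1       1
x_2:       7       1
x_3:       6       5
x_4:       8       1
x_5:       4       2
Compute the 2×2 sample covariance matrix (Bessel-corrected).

Step 1 — column means:
  mean(X) = (1 + 7 + 6 + 8 + 4) / 5 = 26/5 = 5.2
  mean(Y) = (1 + 1 + 5 + 1 + 2) / 5 = 10/5 = 2

Step 2 — sample covariance S[i,j] = (1/(n-1)) · Σ_k (x_{k,i} - mean_i) · (x_{k,j} - mean_j), with n-1 = 4.
  S[X,X] = ((-4.2)·(-4.2) + (1.8)·(1.8) + (0.8)·(0.8) + (2.8)·(2.8) + (-1.2)·(-1.2)) / 4 = 30.8/4 = 7.7
  S[X,Y] = ((-4.2)·(-1) + (1.8)·(-1) + (0.8)·(3) + (2.8)·(-1) + (-1.2)·(0)) / 4 = 2/4 = 0.5
  S[Y,Y] = ((-1)·(-1) + (-1)·(-1) + (3)·(3) + (-1)·(-1) + (0)·(0)) / 4 = 12/4 = 3

S is symmetric (S[j,i] = S[i,j]). Assembling:

S = [[7.7, 0.5],
 [0.5, 3]]


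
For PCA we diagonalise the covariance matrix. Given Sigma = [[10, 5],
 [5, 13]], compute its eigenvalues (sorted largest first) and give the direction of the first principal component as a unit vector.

Step 1 — characteristic polynomial of 2×2 Sigma:
  det(Sigma - λI) = λ² - trace · λ + det = 0.
  trace = 10 + 13 = 23, det = 10·13 - (5)² = 105.
Step 2 — discriminant:
  Δ = trace² - 4·det = 529 - 420 = 109.
Step 3 — eigenvalues:
  λ = (trace ± √Δ)/2 = (23 ± 10.4403)/2,
  λ_1 = 16.7202,  λ_2 = 6.2798.

Step 4 — unit eigenvector for λ_1: solve (Sigma - λ_1 I)v = 0. First row:
  (10 - 16.7202)·v_x + (5)·v_y = 0, i.e. (-6.7202)·v_x + (5)·v_y = 0,
  so v ∝ (b, λ_1 - a) = (5, 6.7202) = u.
  ||u|| = √((5)² + (6.7202)²) = √(70.1605) ≈ 8.3762,
  v_1 = u/||u|| ≈ (0.5969, 0.8023) (||v_1|| = 1).

λ_1 = 16.7202,  λ_2 = 6.2798;  v_1 ≈ (0.5969, 0.8023)


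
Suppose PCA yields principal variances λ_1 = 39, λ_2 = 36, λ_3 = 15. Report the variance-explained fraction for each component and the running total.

Step 1 — total variance = trace(Sigma) = Σ λ_i = 39 + 36 + 15 = 90.

Step 2 — fraction explained by component i = λ_i / Σ λ:
  PC1: 39/90 = 0.4333
  PC2: 36/90 = 0.4
  PC3: 15/90 = 0.1667

Step 3 — cumulative fraction after k components = (λ_1 + ... + λ_k) / Σ λ:
  k = 1: 39/90 = 0.4333
  k = 2: (39 + 36)/90 = 75/90 = 0.8333
  k = 3: (39 + 36 + 15)/90 = 90/90 = 1

Summary (fraction, with percent):

explained: PC1 0.4333 (43.33%), PC2 0.4 (40%), PC3 0.1667 (16.67%);  cumulative: 0.4333, 0.8333, 1


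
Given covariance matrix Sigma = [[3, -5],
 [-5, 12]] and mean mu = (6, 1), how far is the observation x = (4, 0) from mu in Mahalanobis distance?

Step 1 — centre the observation: (x - mu) = (-2, -1).

Step 2 — invert Sigma. det(Sigma) = 3·12 - (-5)² = 11.
  Sigma^{-1} = (1/det) · [[d, -b], [-b, a]] = [[1.0909, 0.4545],
 [0.4545, 0.2727]].

Step 3 — form the quadratic (x - mu)^T · Sigma^{-1} · (x - mu):
  Sigma^{-1} · (x - mu) = (-2.6364, -1.1818).
  (x - mu)^T · [Sigma^{-1} · (x - mu)] = (-2)·(-2.6364) + (-1)·(-1.1818) = 6.4545.

Step 4 — take square root: d = √(6.4545) ≈ 2.5406.

d(x, mu) = √(6.4545) ≈ 2.5406


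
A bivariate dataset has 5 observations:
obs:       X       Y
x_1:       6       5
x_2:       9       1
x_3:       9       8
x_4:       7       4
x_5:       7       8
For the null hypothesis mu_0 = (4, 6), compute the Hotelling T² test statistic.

Step 1 — sample mean vector:
  mean(X) = (6 + 9 + 9 + 7 + 7) / 5 = 38/5 = 7.6
  mean(Y) = (5 + 1 + 8 + 4 + 8) / 5 = 26/5 = 5.2
  x̄ = (7.6, 5.2),  deviation x̄ - mu_0 = (7.6, 5.2) - (4, 6) = (3.6, -0.8).

Step 2 — sample covariance matrix, S[i,j] = (1/(n-1)) · Σ_k (x_{k,i} - mean_i) · (x_{k,j} - mean_j), divisor n-1 = 4:
  S[X,X] = ((-1.6)·(-1.6) + (1.4)·(1.4) + (1.4)·(1.4) + (-0.6)·(-0.6) + (-0.6)·(-0.6)) / 4 = 7.2/4 = 1.8
  S[X,Y] = ((-1.6)·(-0.2) + (1.4)·(-4.2) + (1.4)·(2.8) + (-0.6)·(-1.2) + (-0.6)·(2.8)) / 4 = -2.6/4 = -0.65
  S[Y,Y] = ((-0.2)·(-0.2) + (-4.2)·(-4.2) + (2.8)·(2.8) + (-1.2)·(-1.2) + (2.8)·(2.8)) / 4 = 34.8/4 = 8.7
  S = [[1.8, -0.65],
 [-0.65, 8.7]].

Step 3 — invert S. det(S) = 1.8·8.7 - (-0.65)² = 15.2375.
  S^{-1} = (1/det) · [[d, -b], [-b, a]] = [[0.571, 0.0427],
 [0.0427, 0.1181]].

Step 4 — quadratic form (x̄ - mu_0)^T · S^{-1} · (x̄ - mu_0):
  S^{-1} · (x̄ - mu_0) = (2.0213, 0.0591),
  (x̄ - mu_0)^T · [...] = (3.6)·(2.0213) + (-0.8)·(0.0591) = 7.2295.

Step 5 — scale by n: T² = 5 · 7.2295 = 36.1477.

T² ≈ 36.1477


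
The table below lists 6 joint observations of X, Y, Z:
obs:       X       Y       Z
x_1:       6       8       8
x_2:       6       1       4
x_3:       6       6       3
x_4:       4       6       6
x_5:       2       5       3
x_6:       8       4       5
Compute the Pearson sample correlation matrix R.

Step 1 — column means:
  mean(X) = (6 + 6 + 6 + 4 + 2 + 8) / 6 = 32/6 = 5.3333
  mean(Y) = (8 + 1 + 6 + 6 + 5 + 4) / 6 = 30/6 = 5
  mean(Z) = (8 + 4 + 3 + 6 + 3 + 5) / 6 = 29/6 = 4.8333

Step 2 — sample variances and covariances s[i,j] = (1/(n-1)) · Σ_k (x_{k,i} - mean_i) · (x_{k,j} - mean_j), with n-1 = 5:
  s[X,X] = ((0.6667)·(0.6667) + (0.6667)·(0.6667) + (0.6667)·(0.6667) + (-1.3333)·(-1.3333) + (-3.3333)·(-3.3333) + (2.6667)·(2.6667)) / 5 = 21.3333/5 = 4.2667
  s[X,Y] = ((0.6667)·(3) + (0.6667)·(-4) + (0.6667)·(1) + (-1.3333)·(1) + (-3.3333)·(0) + (2.6667)·(-1)) / 5 = -4/5 = -0.8
  s[X,Z] = ((0.6667)·(3.1667) + (0.6667)·(-0.8333) + (0.6667)·(-1.8333) + (-1.3333)·(1.1667) + (-3.3333)·(-1.8333) + (2.6667)·(0.1667)) / 5 = 5.3333/5 = 1.0667
  s[Y,Y] = ((3)·(3) + (-4)·(-4) + (1)·(1) + (1)·(1) + (0)·(0) + (-1)·(-1)) / 5 = 28/5 = 5.6
  s[Y,Z] = ((3)·(3.1667) + (-4)·(-0.8333) + (1)·(-1.8333) + (1)·(1.1667) + (0)·(-1.8333) + (-1)·(0.1667)) / 5 = 12/5 = 2.4
  s[Z,Z] = ((3.1667)·(3.1667) + (-0.8333)·(-0.8333) + (-1.8333)·(-1.8333) + (1.1667)·(1.1667) + (-1.8333)·(-1.8333) + (0.1667)·(0.1667)) / 5 = 18.8333/5 = 3.7667
  Sample standard deviations s_i = √(s[i,i]):
  s(X) = √(4.2667) = 2.0656
  s(Y) = √(5.6) = 2.3664
  s(Z) = √(3.7667) = 1.9408

Step 3 — r_{ij} = s_{ij} / (s_i · s_j):
  r[X,X] = 1 (diagonal).
  r[X,Y] = -0.8 / (2.0656 · 2.3664) = -0.8 / 4.8881 = -0.1637
  r[X,Z] = 1.0667 / (2.0656 · 1.9408) = 1.0667 / 4.0089 = 0.2661
  r[Y,Y] = 1 (diagonal).
  r[Y,Z] = 2.4 / (2.3664 · 1.9408) = 2.4 / 4.5927 = 0.5226
  r[Z,Z] = 1 (diagonal).

R is symmetric with unit diagonal. Assembling:

R = [[1, -0.1637, 0.2661],
 [-0.1637, 1, 0.5226],
 [0.2661, 0.5226, 1]]


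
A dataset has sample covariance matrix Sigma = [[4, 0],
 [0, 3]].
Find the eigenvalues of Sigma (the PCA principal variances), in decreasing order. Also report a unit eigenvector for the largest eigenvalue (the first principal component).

Step 1 — characteristic polynomial of 2×2 Sigma:
  det(Sigma - λI) = λ² - trace · λ + det = 0.
  trace = 4 + 3 = 7, det = 4·3 - (0)² = 12.
Step 2 — discriminant:
  Δ = trace² - 4·det = 49 - 48 = 1.
Step 3 — eigenvalues:
  λ = (trace ± √Δ)/2 = (7 ± 1)/2,
  λ_1 = 4,  λ_2 = 3.

Step 4 — unit eigenvector for λ_1: Sigma is diagonal, so its eigenvectors are the coordinate axes. λ_1 = 4 is the diagonal entry on the first coordinate axis, hence
  v_1 = (1, 0) (||v_1|| = 1).

λ_1 = 4,  λ_2 = 3;  v_1 ≈ (1, 0)


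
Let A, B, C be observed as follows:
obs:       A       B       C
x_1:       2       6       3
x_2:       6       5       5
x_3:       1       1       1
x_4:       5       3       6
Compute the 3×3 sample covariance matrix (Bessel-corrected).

Step 1 — column means:
  mean(A) = (2 + 6 + 1 + 5) / 4 = 14/4 = 3.5
  mean(B) = (6 + 5 + 1 + 3) / 4 = 15/4 = 3.75
  mean(C) = (3 + 5 + 1 + 6) / 4 = 15/4 = 3.75

Step 2 — sample covariance S[i,j] = (1/(n-1)) · Σ_k (x_{k,i} - mean_i) · (x_{k,j} - mean_j), with n-1 = 3.
  S[A,A] = ((-1.5)·(-1.5) + (2.5)·(2.5) + (-2.5)·(-2.5) + (1.5)·(1.5)) / 3 = 17/3 = 5.6667
  S[A,B] = ((-1.5)·(2.25) + (2.5)·(1.25) + (-2.5)·(-2.75) + (1.5)·(-0.75)) / 3 = 5.5/3 = 1.8333
  S[A,C] = ((-1.5)·(-0.75) + (2.5)·(1.25) + (-2.5)·(-2.75) + (1.5)·(2.25)) / 3 = 14.5/3 = 4.8333
  S[B,B] = ((2.25)·(2.25) + (1.25)·(1.25) + (-2.75)·(-2.75) + (-0.75)·(-0.75)) / 3 = 14.75/3 = 4.9167
  S[B,C] = ((2.25)·(-0.75) + (1.25)·(1.25) + (-2.75)·(-2.75) + (-0.75)·(2.25)) / 3 = 5.75/3 = 1.9167
  S[C,C] = ((-0.75)·(-0.75) + (1.25)·(1.25) + (-2.75)·(-2.75) + (2.25)·(2.25)) / 3 = 14.75/3 = 4.9167

S is symmetric (S[j,i] = S[i,j]). Assembling:

S = [[5.6667, 1.8333, 4.8333],
 [1.8333, 4.9167, 1.9167],
 [4.8333, 1.9167, 4.9167]]


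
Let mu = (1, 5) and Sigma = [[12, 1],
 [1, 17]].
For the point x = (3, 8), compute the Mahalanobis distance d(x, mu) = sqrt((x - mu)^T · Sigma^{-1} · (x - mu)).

Step 1 — centre the observation: (x - mu) = (2, 3).

Step 2 — invert Sigma. det(Sigma) = 12·17 - (1)² = 203.
  Sigma^{-1} = (1/det) · [[d, -b], [-b, a]] = [[0.0837, -0.0049],
 [-0.0049, 0.0591]].

Step 3 — form the quadratic (x - mu)^T · Sigma^{-1} · (x - mu):
  Sigma^{-1} · (x - mu) = (0.1527, 0.1675).
  (x - mu)^T · [Sigma^{-1} · (x - mu)] = (2)·(0.1527) + (3)·(0.1675) = 0.8079.

Step 4 — take square root: d = √(0.8079) ≈ 0.8988.

d(x, mu) = √(0.8079) ≈ 0.8988


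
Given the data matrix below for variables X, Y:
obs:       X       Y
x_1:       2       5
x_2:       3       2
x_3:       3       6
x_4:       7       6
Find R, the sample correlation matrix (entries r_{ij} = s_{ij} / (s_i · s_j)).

Step 1 — column means:
  mean(X) = (2 + 3 + 3 + 7) / 4 = 15/4 = 3.75
  mean(Y) = (5 + 2 + 6 + 6) / 4 = 19/4 = 4.75

Step 2 — sample variances and covariances s[i,j] = (1/(n-1)) · Σ_k (x_{k,i} - mean_i) · (x_{k,j} - mean_j), with n-1 = 3:
  s[X,X] = ((-1.75)·(-1.75) + (-0.75)·(-0.75) + (-0.75)·(-0.75) + (3.25)·(3.25)) / 3 = 14.75/3 = 4.9167
  s[X,Y] = ((-1.75)·(0.25) + (-0.75)·(-2.75) + (-0.75)·(1.25) + (3.25)·(1.25)) / 3 = 4.75/3 = 1.5833
  s[Y,Y] = ((0.25)·(0.25) + (-2.75)·(-2.75) + (1.25)·(1.25) + (1.25)·(1.25)) / 3 = 10.75/3 = 3.5833
  Sample standard deviations s_i = √(s[i,i]):
  s(X) = √(4.9167) = 2.2174
  s(Y) = √(3.5833) = 1.893

Step 3 — r_{ij} = s_{ij} / (s_i · s_j):
  r[X,X] = 1 (diagonal).
  r[X,Y] = 1.5833 / (2.2174 · 1.893) = 1.5833 / 4.1974 = 0.3772
  r[Y,Y] = 1 (diagonal).

R is symmetric with unit diagonal. Assembling:

R = [[1, 0.3772],
 [0.3772, 1]]


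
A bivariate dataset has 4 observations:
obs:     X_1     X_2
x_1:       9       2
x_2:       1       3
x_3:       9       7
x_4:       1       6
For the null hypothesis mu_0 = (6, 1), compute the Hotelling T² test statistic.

Step 1 — sample mean vector:
  mean(X_1) = (9 + 1 + 9 + 1) / 4 = 20/4 = 5
  mean(X_2) = (2 + 3 + 7 + 6) / 4 = 18/4 = 4.5
  x̄ = (5, 4.5),  deviation x̄ - mu_0 = (5, 4.5) - (6, 1) = (-1, 3.5).

Step 2 — sample covariance matrix, S[i,j] = (1/(n-1)) · Σ_k (x_{k,i} - mean_i) · (x_{k,j} - mean_j), divisor n-1 = 3:
  S[X_1,X_1] = ((4)·(4) + (-4)·(-4) + (4)·(4) + (-4)·(-4)) / 3 = 64/3 = 21.3333
  S[X_1,X_2] = ((4)·(-2.5) + (-4)·(-1.5) + (4)·(2.5) + (-4)·(1.5)) / 3 = 0/3 = 0
  S[X_2,X_2] = ((-2.5)·(-2.5) + (-1.5)·(-1.5) + (2.5)·(2.5) + (1.5)·(1.5)) / 3 = 17/3 = 5.6667
  S = [[21.3333, 0],
 [0, 5.6667]].

Step 3 — invert S. det(S) = 21.3333·5.6667 - (0)² = 120.8889.
  S^{-1} = (1/det) · [[d, -b], [-b, a]] = [[0.0469, 0],
 [0, 0.1765]].

Step 4 — quadratic form (x̄ - mu_0)^T · S^{-1} · (x̄ - mu_0):
  S^{-1} · (x̄ - mu_0) = (-0.0469, 0.6176),
  (x̄ - mu_0)^T · [...] = (-1)·(-0.0469) + (3.5)·(0.6176) = 2.2086.

Step 5 — scale by n: T² = 4 · 2.2086 = 8.8346.

T² ≈ 8.8346


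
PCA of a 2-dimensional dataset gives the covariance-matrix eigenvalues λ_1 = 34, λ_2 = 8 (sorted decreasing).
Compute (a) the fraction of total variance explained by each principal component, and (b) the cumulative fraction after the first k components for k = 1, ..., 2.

Step 1 — total variance = trace(Sigma) = Σ λ_i = 34 + 8 = 42.

Step 2 — fraction explained by component i = λ_i / Σ λ:
  PC1: 34/42 = 0.8095
  PC2: 8/42 = 0.1905

Step 3 — cumulative fraction after k components = (λ_1 + ... + λ_k) / Σ λ:
  k = 1: 34/42 = 0.8095
  k = 2: (34 + 8)/42 = 42/42 = 1

Summary (fraction, with percent):

explained: PC1 0.8095 (80.95%), PC2 0.1905 (19.05%);  cumulative: 0.8095, 1


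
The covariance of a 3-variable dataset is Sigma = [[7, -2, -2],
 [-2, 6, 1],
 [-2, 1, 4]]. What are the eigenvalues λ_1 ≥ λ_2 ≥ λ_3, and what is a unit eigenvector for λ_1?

Step 1 — characteristic polynomial p(λ) = det(λI - Sigma) = λ³ - tr·λ² + c_1·λ - det, where tr = trace, c_1 = sum of the principal 2×2 minors, det = det(Sigma):
  tr = 7 + 6 + 4 = 17,
  c_1 = (7·6 - (-2)²) + (7·4 - (-2)²) + (6·4 - (1)²) = 38 + 24 + 23 = 85,
  det = 7·(6·4 - (1)²) - (-2)·((-2)·4 - (1)·(-2)) + (-2)·((-2)·(1) - 6·(-2)) = 7·(23) - (-2)·(-6) + (-2)·(10) = 129.
  So p(λ) = λ³ - 17λ² + 85λ - 129.
Step 2 — look for an integer root (rational root theorem: any rational root is an integer divisor of 129). Testing λ = 3:
  p(3) = 27 - 153 + 255 - 129 = 0  ✓
  Dividing out (λ - 3): p(λ) = (λ - 3)(λ² - 14λ + 43).
Step 3 — remaining eigenvalues from the quadratic λ² - 14λ + 43 = 0:
  Δ = 14² - 4·43 = 196 - 172 = 24,  λ = (14 ± √24)/2 = (14 ± 4.899)/2 ≈ 9.4495 or 4.5505.
  Sorted: λ_1 = 9.4495,  λ_2 = 4.5505,  λ_3 = 3  (check: sum = 17 = tr ✓).

Step 4 — unit eigenvector for λ_1 ≈ 9.4495: v spans the null space of (Sigma - λ_1 I), whose rows are
  r_1 = (-2.4495, -2, -2),  r_2 = (-2, -3.4495, 1),  r_3 = (-2, 1, -5.4495).
  v is orthogonal to every row, so take v ∝ r_1 × r_2 = ((-2)·(1) - (-2)·(-3.4495), (-2)·(-2) - (-2.4495)·(1), (-2.4495)·(-3.4495) - (-2)·(-2)) ≈ (-8.899, 6.4495, 4.4495).
  Rescale (multiply by -1 so the first nonzero entry is positive): u = (8.899, -6.4495, -4.4495).
  ||u|| = √((8.899)² + (-6.4495)² + (-4.4495)²) = √(140.5857) ≈ 11.8569,  v_1 = u/||u|| ≈ (0.7505, -0.5439, -0.3753) (||v_1|| = 1).

λ_1 = 9.4495,  λ_2 = 4.5505,  λ_3 = 3;  v_1 ≈ (0.7505, -0.5439, -0.3753)


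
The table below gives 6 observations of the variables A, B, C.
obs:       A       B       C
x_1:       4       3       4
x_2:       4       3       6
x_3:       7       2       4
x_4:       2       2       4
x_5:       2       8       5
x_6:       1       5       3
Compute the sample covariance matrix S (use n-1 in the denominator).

Step 1 — column means:
  mean(A) = (4 + 4 + 7 + 2 + 2 + 1) / 6 = 20/6 = 3.3333
  mean(B) = (3 + 3 + 2 + 2 + 8 + 5) / 6 = 23/6 = 3.8333
  mean(C) = (4 + 6 + 4 + 4 + 5 + 3) / 6 = 26/6 = 4.3333

Step 2 — sample covariance S[i,j] = (1/(n-1)) · Σ_k (x_{k,i} - mean_i) · (x_{k,j} - mean_j), with n-1 = 5.
  S[A,A] = ((0.6667)·(0.6667) + (0.6667)·(0.6667) + (3.6667)·(3.6667) + (-1.3333)·(-1.3333) + (-1.3333)·(-1.3333) + (-2.3333)·(-2.3333)) / 5 = 23.3333/5 = 4.6667
  S[A,B] = ((0.6667)·(-0.8333) + (0.6667)·(-0.8333) + (3.6667)·(-1.8333) + (-1.3333)·(-1.8333) + (-1.3333)·(4.1667) + (-2.3333)·(1.1667)) / 5 = -13.6667/5 = -2.7333
  S[A,C] = ((0.6667)·(-0.3333) + (0.6667)·(1.6667) + (3.6667)·(-0.3333) + (-1.3333)·(-0.3333) + (-1.3333)·(0.6667) + (-2.3333)·(-1.3333)) / 5 = 2.3333/5 = 0.4667
  S[B,B] = ((-0.8333)·(-0.8333) + (-0.8333)·(-0.8333) + (-1.8333)·(-1.8333) + (-1.8333)·(-1.8333) + (4.1667)·(4.1667) + (1.1667)·(1.1667)) / 5 = 26.8333/5 = 5.3667
  S[B,C] = ((-0.8333)·(-0.3333) + (-0.8333)·(1.6667) + (-1.8333)·(-0.3333) + (-1.8333)·(-0.3333) + (4.1667)·(0.6667) + (1.1667)·(-1.3333)) / 5 = 1.3333/5 = 0.2667
  S[C,C] = ((-0.3333)·(-0.3333) + (1.6667)·(1.6667) + (-0.3333)·(-0.3333) + (-0.3333)·(-0.3333) + (0.6667)·(0.6667) + (-1.3333)·(-1.3333)) / 5 = 5.3333/5 = 1.0667

S is symmetric (S[j,i] = S[i,j]). Assembling:

S = [[4.6667, -2.7333, 0.4667],
 [-2.7333, 5.3667, 0.2667],
 [0.4667, 0.2667, 1.0667]]


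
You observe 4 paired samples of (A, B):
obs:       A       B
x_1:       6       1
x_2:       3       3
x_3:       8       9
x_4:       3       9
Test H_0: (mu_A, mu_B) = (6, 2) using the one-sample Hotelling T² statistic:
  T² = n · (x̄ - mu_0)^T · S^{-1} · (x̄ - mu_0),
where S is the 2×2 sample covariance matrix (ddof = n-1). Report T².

Step 1 — sample mean vector:
  mean(A) = (6 + 3 + 8 + 3) / 4 = 20/4 = 5
  mean(B) = (1 + 3 + 9 + 9) / 4 = 22/4 = 5.5
  x̄ = (5, 5.5),  deviation x̄ - mu_0 = (5, 5.5) - (6, 2) = (-1, 3.5).

Step 2 — sample covariance matrix, S[i,j] = (1/(n-1)) · Σ_k (x_{k,i} - mean_i) · (x_{k,j} - mean_j), divisor n-1 = 3:
  S[A,A] = ((1)·(1) + (-2)·(-2) + (3)·(3) + (-2)·(-2)) / 3 = 18/3 = 6
  S[A,B] = ((1)·(-4.5) + (-2)·(-2.5) + (3)·(3.5) + (-2)·(3.5)) / 3 = 4/3 = 1.3333
  S[B,B] = ((-4.5)·(-4.5) + (-2.5)·(-2.5) + (3.5)·(3.5) + (3.5)·(3.5)) / 3 = 51/3 = 17
  S = [[6, 1.3333],
 [1.3333, 17]].

Step 3 — invert S. det(S) = 6·17 - (1.3333)² = 100.2222.
  S^{-1} = (1/det) · [[d, -b], [-b, a]] = [[0.1696, -0.0133],
 [-0.0133, 0.0599]].

Step 4 — quadratic form (x̄ - mu_0)^T · S^{-1} · (x̄ - mu_0):
  S^{-1} · (x̄ - mu_0) = (-0.2162, 0.2228),
  (x̄ - mu_0)^T · [...] = (-1)·(-0.2162) + (3.5)·(0.2228) = 0.9961.

Step 5 — scale by n: T² = 4 · 0.9961 = 3.9845.

T² ≈ 3.9845


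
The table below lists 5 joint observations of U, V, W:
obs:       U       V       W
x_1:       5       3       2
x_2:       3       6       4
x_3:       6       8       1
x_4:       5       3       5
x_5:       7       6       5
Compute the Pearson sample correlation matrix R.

Step 1 — column means:
  mean(U) = (5 + 3 + 6 + 5 + 7) / 5 = 26/5 = 5.2
  mean(V) = (3 + 6 + 8 + 3 + 6) / 5 = 26/5 = 5.2
  mean(W) = (2 + 4 + 1 + 5 + 5) / 5 = 17/5 = 3.4

Step 2 — sample variances and covariances s[i,j] = (1/(n-1)) · Σ_k (x_{k,i} - mean_i) · (x_{k,j} - mean_j), with n-1 = 4:
  s[U,U] = ((-0.2)·(-0.2) + (-2.2)·(-2.2) + (0.8)·(0.8) + (-0.2)·(-0.2) + (1.8)·(1.8)) / 4 = 8.8/4 = 2.2
  s[U,V] = ((-0.2)·(-2.2) + (-2.2)·(0.8) + (0.8)·(2.8) + (-0.2)·(-2.2) + (1.8)·(0.8)) / 4 = 2.8/4 = 0.7
  s[U,W] = ((-0.2)·(-1.4) + (-2.2)·(0.6) + (0.8)·(-2.4) + (-0.2)·(1.6) + (1.8)·(1.6)) / 4 = -0.4/4 = -0.1
  s[V,V] = ((-2.2)·(-2.2) + (0.8)·(0.8) + (2.8)·(2.8) + (-2.2)·(-2.2) + (0.8)·(0.8)) / 4 = 18.8/4 = 4.7
  s[V,W] = ((-2.2)·(-1.4) + (0.8)·(0.6) + (2.8)·(-2.4) + (-2.2)·(1.6) + (0.8)·(1.6)) / 4 = -5.4/4 = -1.35
  s[W,W] = ((-1.4)·(-1.4) + (0.6)·(0.6) + (-2.4)·(-2.4) + (1.6)·(1.6) + (1.6)·(1.6)) / 4 = 13.2/4 = 3.3
  Sample standard deviations s_i = √(s[i,i]):
  s(U) = √(2.2) = 1.4832
  s(V) = √(4.7) = 2.1679
  s(W) = √(3.3) = 1.8166

Step 3 — r_{ij} = s_{ij} / (s_i · s_j):
  r[U,U] = 1 (diagonal).
  r[U,V] = 0.7 / (1.4832 · 2.1679) = 0.7 / 3.2156 = 0.2177
  r[U,W] = -0.1 / (1.4832 · 1.8166) = -0.1 / 2.6944 = -0.0371
  r[V,V] = 1 (diagonal).
  r[V,W] = -1.35 / (2.1679 · 1.8166) = -1.35 / 3.9383 = -0.3428
  r[W,W] = 1 (diagonal).

R is symmetric with unit diagonal. Assembling:

R = [[1, 0.2177, -0.0371],
 [0.2177, 1, -0.3428],
 [-0.0371, -0.3428, 1]]


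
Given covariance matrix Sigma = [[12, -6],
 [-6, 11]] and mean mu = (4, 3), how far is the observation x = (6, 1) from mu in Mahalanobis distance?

Step 1 — centre the observation: (x - mu) = (2, -2).

Step 2 — invert Sigma. det(Sigma) = 12·11 - (-6)² = 96.
  Sigma^{-1} = (1/det) · [[d, -b], [-b, a]] = [[0.1146, 0.0625],
 [0.0625, 0.125]].

Step 3 — form the quadratic (x - mu)^T · Sigma^{-1} · (x - mu):
  Sigma^{-1} · (x - mu) = (0.1042, -0.125).
  (x - mu)^T · [Sigma^{-1} · (x - mu)] = (2)·(0.1042) + (-2)·(-0.125) = 0.4583.

Step 4 — take square root: d = √(0.4583) ≈ 0.677.

d(x, mu) = √(0.4583) ≈ 0.677


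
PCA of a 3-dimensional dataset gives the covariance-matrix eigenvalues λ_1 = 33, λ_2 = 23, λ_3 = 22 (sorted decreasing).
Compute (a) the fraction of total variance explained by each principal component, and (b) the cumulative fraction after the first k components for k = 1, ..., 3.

Step 1 — total variance = trace(Sigma) = Σ λ_i = 33 + 23 + 22 = 78.

Step 2 — fraction explained by component i = λ_i / Σ λ:
  PC1: 33/78 = 0.4231
  PC2: 23/78 = 0.2949
  PC3: 22/78 = 0.2821

Step 3 — cumulative fraction after k components = (λ_1 + ... + λ_k) / Σ λ:
  k = 1: 33/78 = 0.4231
  k = 2: (33 + 23)/78 = 56/78 = 0.7179
  k = 3: (33 + 23 + 22)/78 = 78/78 = 1

Summary (fraction, with percent):

explained: PC1 0.4231 (42.31%), PC2 0.2949 (29.49%), PC3 0.2821 (28.21%);  cumulative: 0.4231, 0.7179, 1


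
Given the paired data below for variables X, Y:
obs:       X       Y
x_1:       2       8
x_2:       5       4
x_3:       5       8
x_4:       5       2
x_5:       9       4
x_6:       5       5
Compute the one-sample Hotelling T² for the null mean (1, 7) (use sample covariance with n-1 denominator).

Step 1 — sample mean vector:
  mean(X) = (2 + 5 + 5 + 5 + 9 + 5) / 6 = 31/6 = 5.1667
  mean(Y) = (8 + 4 + 8 + 2 + 4 + 5) / 6 = 31/6 = 5.1667
  x̄ = (5.1667, 5.1667),  deviation x̄ - mu_0 = (5.1667, 5.1667) - (1, 7) = (4.1667, -1.8333).

Step 2 — sample covariance matrix, S[i,j] = (1/(n-1)) · Σ_k (x_{k,i} - mean_i) · (x_{k,j} - mean_j), divisor n-1 = 5:
  S[X,X] = ((-3.1667)·(-3.1667) + (-0.1667)·(-0.1667) + (-0.1667)·(-0.1667) + (-0.1667)·(-0.1667) + (3.8333)·(3.8333) + (-0.1667)·(-0.1667)) / 5 = 24.8333/5 = 4.9667
  S[X,Y] = ((-3.1667)·(2.8333) + (-0.1667)·(-1.1667) + (-0.1667)·(2.8333) + (-0.1667)·(-3.1667) + (3.8333)·(-1.1667) + (-0.1667)·(-0.1667)) / 5 = -13.1667/5 = -2.6333
  S[Y,Y] = ((2.8333)·(2.8333) + (-1.1667)·(-1.1667) + (2.8333)·(2.8333) + (-3.1667)·(-3.1667) + (-1.1667)·(-1.1667) + (-0.1667)·(-0.1667)) / 5 = 28.8333/5 = 5.7667
  S = [[4.9667, -2.6333],
 [-2.6333, 5.7667]].

Step 3 — invert S. det(S) = 4.9667·5.7667 - (-2.6333)² = 21.7067.
  S^{-1} = (1/det) · [[d, -b], [-b, a]] = [[0.2657, 0.1213],
 [0.1213, 0.2288]].

Step 4 — quadratic form (x̄ - mu_0)^T · S^{-1} · (x̄ - mu_0):
  S^{-1} · (x̄ - mu_0) = (0.8845, 0.086),
  (x̄ - mu_0)^T · [...] = (4.1667)·(0.8845) + (-1.8333)·(0.086) = 3.5278.

Step 5 — scale by n: T² = 6 · 3.5278 = 21.1671.

T² ≈ 21.1671
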